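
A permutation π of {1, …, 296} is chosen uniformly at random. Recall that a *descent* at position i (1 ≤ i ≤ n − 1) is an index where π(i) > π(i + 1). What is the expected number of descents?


Write X = Σ X_I over i = 1, …, 295, with X_I the indicator of one descent.
There are 295 indicators.
For each fixed i, the pair (π(i), π(i+1)) is a uniformly random ordered pair of distinct values from {1, …, 296}; by symmetry P[π(i) > π(i+1)] = 1/2.
By linearity: E[X] = 295 · (1/2) = (296 − 1) · (1/2) = 295/2 ≈ 147.50000.

E[X] = 295/2 = 147.50000.


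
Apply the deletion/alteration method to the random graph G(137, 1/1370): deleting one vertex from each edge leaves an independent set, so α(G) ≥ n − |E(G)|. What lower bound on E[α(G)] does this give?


E[|E(G)|] = C(137, 2)·p = 9316 · (1/1370) = 34/5.
E[α(G)] ≥ n − E[|E(G)|] = 137 − 34/5 = 651/5.
Numerically: ≈ 130.20000.
(This is only a lower bound; the true E[α(G)] may be larger.)

E[α(G)] ≥ 651/5 ≈ 130.20000.


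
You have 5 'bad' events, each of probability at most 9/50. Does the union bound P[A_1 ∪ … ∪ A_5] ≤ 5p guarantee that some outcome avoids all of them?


Union bound: P[∪_{i=1}^{5} A_i] ≤ Σ_i P[A_i] ≤ 5·p = 5·(9/50) = 9/10.
Numerically: 9/10 ≈ 0.900000.
Is 9/10 < 1? YES.
Since P[∪ A_i] ≤ 9/10 < 1, the complement has P[∩ A_i^c] ≥ 1 − 9/10 = 1/10 > 0, so some outcome avoids every A_i.

5·p = 9/10 ≈ 0.900000; existence CERTIFIED by the union bound.


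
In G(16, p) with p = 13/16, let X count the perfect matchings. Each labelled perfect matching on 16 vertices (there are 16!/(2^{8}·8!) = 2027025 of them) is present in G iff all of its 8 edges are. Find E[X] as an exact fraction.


K_16 has 16!/(2^{8}·8!) = 2027025 labelled perfect matchings.
For each such perfect matching H, let X_H = 1 if all 8 edges of H are present in G. Then P[X_H = 1] = p^{8} = (13/16)^{8} = 815730721/4294967296.
By linearity: E[X] = Σ_H E[X_H] = 2027025 · p^{8} = 2027025 · 815730721/4294967296 = 1653506564735025/4294967296.
Numerically: E[X] ≈ 3.85e+05.

E[X] = 2027025 · (13/16)^{8} = 1653506564735025/4294967296 ≈ 3.85e+05.


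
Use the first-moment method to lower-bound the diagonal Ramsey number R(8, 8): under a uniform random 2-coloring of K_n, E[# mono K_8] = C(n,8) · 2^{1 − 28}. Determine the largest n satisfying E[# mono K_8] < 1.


We need C(n, 8) · 2^{1 − 28} < 1, i.e. C(n, 8) < 2^{28 − 1} = 134217728.
Check values of n near the boundary:
  n = 36: C(36, 8) = 30260340; 30260340 < 134217728? YES
  n = 37: C(37, 8) = 38608020; 38608020 < 134217728? YES
  n = 38: C(38, 8) = 48903492; 48903492 < 134217728? YES
  n = 39: C(39, 8) = 61523748; 61523748 < 134217728? YES
  n = 40: C(40, 8) = 76904685; 76904685 < 134217728? YES
  n = 41: C(41, 8) = 95548245; 95548245 < 134217728? YES
  n = 42: C(42, 8) = 118030185; 118030185 < 134217728? YES
  n = 43: C(43, 8) = 145008513; 145008513 < 134217728? NO
  n = 44: C(44, 8) = 177232627; 177232627 < 134217728? NO
The largest n with C(n, 8) < 134217728 is n = 42 (where E[X] = 118030185/134217728 ≈ 0.8793934). Hence R(8, 8) > 42, i.e. R(8, 8) ≥ 43.

Largest n = 42; hence R(8, 8) > 42.


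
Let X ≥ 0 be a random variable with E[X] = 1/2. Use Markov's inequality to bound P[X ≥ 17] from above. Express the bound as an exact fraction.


μ = E[X] = 1/2, a = 17.
Markov: P[X ≥ 17] ≤ μ/a = (1/2)/17 = 1/34.
Numerically: ≈ 0.029412.
(Since a = 17 > μ = 0.500000, the bound 1/34 is < 1 and informative.)

P[X ≥ 17] ≤ 1/34 ≈ 0.029412.


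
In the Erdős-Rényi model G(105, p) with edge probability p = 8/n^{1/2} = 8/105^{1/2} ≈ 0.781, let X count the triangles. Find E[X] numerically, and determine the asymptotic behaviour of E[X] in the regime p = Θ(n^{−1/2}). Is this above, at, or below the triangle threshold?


Number of potential triangles: C(105, 3) = 187460.
Each occurs with probability p³ ≈ (0.781)³ ≈ 4.75867e-01.
By linearity: E[X] = C(105, 3)·p³ ≈ 187460 · 4.75867e-01 ≈ 89206.115.
Since α = 1/2 < 1, p = c/n^{1/2} ≫ 1/n is above the triangle threshold p ~ 1/n. Asymptotically E[X] ~ (c³/6)·n^{3(1−α)} = (8³/6)·n^{1.5} → ∞; triangles are abundant w.h.p.

E[X] ≈ 89206.115; in regime p = Θ(1/n^{1/2}) E[X] diverges (above the triangle threshold p ~ 1/n).


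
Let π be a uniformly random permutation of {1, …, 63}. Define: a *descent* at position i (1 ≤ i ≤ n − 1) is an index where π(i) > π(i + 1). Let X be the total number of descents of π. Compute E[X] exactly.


Write X = Σ X_I over i = 1, …, 62, with X_I the indicator of one descent.
There are 62 indicators.
For each fixed i, the pair (π(i), π(i+1)) is a uniformly random ordered pair of distinct values from {1, …, 63}; by symmetry P[π(i) > π(i+1)] = 1/2.
By linearity: E[X] = 62 · (1/2) = (63 − 1) · (1/2) = 31 ≈ 31.00000.

E[X] = 31 = 31.00000.


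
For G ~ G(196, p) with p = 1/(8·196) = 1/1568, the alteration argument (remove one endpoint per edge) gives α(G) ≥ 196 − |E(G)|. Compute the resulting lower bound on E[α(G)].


E[|E(G)|] = C(196, 2)·p = 19110 · (1/1568) = 195/16.
E[α(G)] ≥ n − E[|E(G)|] = 196 − 195/16 = 2941/16.
Numerically: ≈ 183.812500.
(This is only a lower bound; the true E[α(G)] may be larger.)

E[α(G)] ≥ 2941/16 ≈ 183.812500.


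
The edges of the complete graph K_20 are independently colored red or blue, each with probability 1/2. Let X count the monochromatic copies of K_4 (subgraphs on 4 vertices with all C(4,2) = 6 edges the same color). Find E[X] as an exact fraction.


Let X = Σ_S X_S over the C(20, 4) = 4845 subsets S of size 4, where X_S = 1 if the K_4 on S is monochromatic.
For a fixed S, the K_4 on S has C(4, 2) = 6 edges. P[all 6 edges red] = (1/2)^6, and likewise for blue, so P[monochromatic] = 2·(1/2)^6 = 2^{1 − 6} = 1/32.
Summing: E[X] = C(20, 4) · 2^{1 − 6} = 4845 · 1/32 = 4845/32.
Numerically: E[X] ≈ 151.406250.

E[X] = C(20,4)·2^(1−C(4,2)) = 4845/32 ≈ 151.406250.


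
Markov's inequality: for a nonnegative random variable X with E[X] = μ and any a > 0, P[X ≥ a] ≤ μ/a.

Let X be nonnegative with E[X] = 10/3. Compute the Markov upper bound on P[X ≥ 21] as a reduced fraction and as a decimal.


μ = E[X] = 10/3, a = 21.
Markov: P[X ≥ 21] ≤ μ/a = (10/3)/21 = 10/63.
Numerically: ≈ 0.159.
(Since a = 21 > μ = 3.333, the bound 10/63 is < 1 and informative.)

P[X ≥ 21] ≤ 10/63 ≈ 0.159.


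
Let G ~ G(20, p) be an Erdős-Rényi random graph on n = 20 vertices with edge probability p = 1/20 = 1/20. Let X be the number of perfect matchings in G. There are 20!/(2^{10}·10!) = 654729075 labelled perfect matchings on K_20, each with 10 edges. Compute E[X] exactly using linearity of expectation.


K_20 has 20!/(2^{10}·10!) = 654729075 labelled perfect matchings.
For each such perfect matching H, let X_H = 1 if all 10 edges of H are present in G. Then P[X_H = 1] = p^{10} = (1/20)^{10} = 1/10240000000000.
Summing the indicators: E[X] = Σ_H E[X_H] = 654729075 · p^{10} = 654729075 · 1/10240000000000 = 26189163/409600000000.
Numerically: E[X] ≈ 6.39384e-05.

E[X] = 654729075 · (1/20)^{10} = 26189163/409600000000 ≈ 6.39384e-05.


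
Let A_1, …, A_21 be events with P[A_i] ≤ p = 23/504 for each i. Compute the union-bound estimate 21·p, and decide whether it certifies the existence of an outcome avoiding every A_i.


Union bound: P[∪_{i=1}^{21} A_i] ≤ Σ_i P[A_i] ≤ 21·p = 21·(23/504) = 23/24.
Numerically: 23/24 ≈ 0.958.
Is 23/24 < 1? YES.
Since P[∪ A_i] ≤ 23/24 < 1, the complement has P[∩ A_i^c] ≥ 1 − 23/24 = 1/24 > 0, so some outcome avoids every A_i.

21·p = 23/24 ≈ 0.958; existence CERTIFIED by the union bound.


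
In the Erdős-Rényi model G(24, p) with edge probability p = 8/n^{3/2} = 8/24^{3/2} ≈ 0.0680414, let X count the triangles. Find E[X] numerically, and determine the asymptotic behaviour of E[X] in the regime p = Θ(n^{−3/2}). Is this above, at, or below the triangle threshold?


Number of potential triangles: C(24, 3) = 2024.
Each occurs with probability p³ ≈ (0.0680414)³ ≈ 3.15006397e-04.
By linearity: E[X] = C(24, 3)·p³ ≈ 2024 · 3.15006397e-04 ≈ 0.637573.
Since α = 3/2 > 1, p = c/n^{3/2} = o(1/n) is below the triangle threshold p ~ 1/n. Asymptotically E[X] ~ (c³/6)·n^{3(1−α)} = (8³/6)·n^{-1.5} → 0, so by Markov's inequality G has no triangles w.h.p.

E[X] ≈ 0.637573; in regime p = Θ(1/n^{3/2}) E[X] tends to 0 (below the triangle threshold p ~ 1/n).


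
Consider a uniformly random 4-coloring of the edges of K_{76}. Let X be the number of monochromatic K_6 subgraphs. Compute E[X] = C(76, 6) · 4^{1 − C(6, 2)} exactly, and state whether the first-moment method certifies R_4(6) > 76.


E[X] = C(76, 6) · 4^{1 − 15} = 218618940 · 4^{−14} = 218618940/268435456.
As a reduced fraction: E[X] = 54654735/67108864 ≈ 0.814419.
Is E[X] < 1? YES.
Since E[X] < 1, there exists a 4-coloring of K_{76} with no monochromatic K_6; hence R_4(6) > 76.

E[X] = 54654735/67108864 ≈ 0.814419; E[X] < 1, so R_4(6) > 76.


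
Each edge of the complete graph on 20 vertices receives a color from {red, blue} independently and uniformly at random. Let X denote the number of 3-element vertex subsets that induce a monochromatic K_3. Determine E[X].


Let X = Σ_S X_S over the C(20, 3) = 1140 subsets S of size 3, where X_S = 1 if the K_3 on S is monochromatic.
For a fixed S, the K_3 on S has C(3, 2) = 3 edges. P[all 3 edges red] = (1/2)^3, and likewise for blue, so P[monochromatic] = 2·(1/2)^3 = 2^{1 − 3} = 1/4.
By linearity of expectation: E[X] = C(20, 3) · 2^{1 − 3} = 1140 · 1/4 = 285.
Numerically: E[X] ≈ 285.000.

E[X] = C(20,3)·2^(1−C(3,2)) = 285 ≈ 285.000.


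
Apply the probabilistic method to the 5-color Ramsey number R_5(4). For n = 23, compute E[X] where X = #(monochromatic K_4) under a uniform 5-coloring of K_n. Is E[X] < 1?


E[X] = C(23, 4) · 5^{1 − 6} = 8855 · 5^{−5} = 8855/3125.
As a reduced fraction: E[X] = 1771/625 ≈ 2.833600.
Is E[X] < 1? NO.
Since E[X] ≥ 1, the first-moment bound is inconclusive at n = 23; it does NOT by itself certify R_5(4) > 23.

E[X] = 1771/625 ≈ 2.833600; E[X] ≥ 1; first-moment method inconclusive here.


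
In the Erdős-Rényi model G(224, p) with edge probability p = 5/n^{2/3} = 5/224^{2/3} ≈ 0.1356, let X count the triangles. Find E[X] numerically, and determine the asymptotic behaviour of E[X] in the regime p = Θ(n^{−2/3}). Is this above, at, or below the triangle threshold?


Number of potential triangles: C(224, 3) = 1848224.
Each occurs with probability p³ ≈ (0.1356)³ ≈ 2.491231e-03.
By linearity: E[X] = C(224, 3)·p³ ≈ 1848224 · 2.491231e-03 ≈ 4604.3527.
Since α = 2/3 < 1, p = c/n^{2/3} ≫ 1/n is above the triangle threshold p ~ 1/n. Asymptotically E[X] ~ (c³/6)·n^{3(1−α)} = (5³/6)·n^{1} → ∞; triangles are abundant w.h.p.

E[X] ≈ 4604.3527; in regime p = Θ(1/n^{2/3}) E[X] diverges (above the triangle threshold p ~ 1/n).


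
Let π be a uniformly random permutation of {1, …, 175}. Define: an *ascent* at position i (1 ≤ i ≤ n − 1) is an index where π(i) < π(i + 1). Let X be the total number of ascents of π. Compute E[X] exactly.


Write X = Σ X_I over i = 1, …, 174, with X_I the indicator of one ascent.
There are 174 indicators.
For each fixed i, the pair (π(i), π(i+1)) is a uniformly random ordered pair of distinct values from {1, …, 175}; by symmetry P[π(i) < π(i+1)] = 1/2.
By linearity: E[X] = 174 · (1/2) = (175 − 1) · (1/2) = 87 ≈ 87.000.

E[X] = 87 = 87.000.


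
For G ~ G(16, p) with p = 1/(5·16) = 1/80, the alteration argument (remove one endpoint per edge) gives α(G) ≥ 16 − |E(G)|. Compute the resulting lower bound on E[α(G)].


E[|E(G)|] = C(16, 2)·p = 120 · (1/80) = 3/2.
E[α(G)] ≥ n − E[|E(G)|] = 16 − 3/2 = 29/2.
Numerically: ≈ 14.50000.
(This is only a lower bound; the true E[α(G)] may be larger.)

E[α(G)] ≥ 29/2 ≈ 14.50000.


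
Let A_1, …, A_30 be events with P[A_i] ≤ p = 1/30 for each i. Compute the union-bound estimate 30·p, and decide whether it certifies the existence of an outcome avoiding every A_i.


Union bound: P[∪_{i=1}^{30} A_i] ≤ Σ_i P[A_i] ≤ 30·p = 30·(1/30) = 1.
Numerically: 1 ≈ 1.0000000.
Is 1 < 1? NO.
Since the bound 1 is ≥ 1, the union bound is uninformative here; it does NOT by itself certify existence.

30·p = 1 ≈ 1.0000000; existence NOT certified by the union bound.


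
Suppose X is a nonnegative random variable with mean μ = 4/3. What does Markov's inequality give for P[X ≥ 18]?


μ = E[X] = 4/3, a = 18.
Markov: P[X ≥ 18] ≤ μ/a = (4/3)/18 = 2/27.
Numerically: ≈ 0.0741.
(Since a = 18 > μ = 1.3333, the bound 2/27 is < 1 and informative.)

P[X ≥ 18] ≤ 2/27 ≈ 0.0741.


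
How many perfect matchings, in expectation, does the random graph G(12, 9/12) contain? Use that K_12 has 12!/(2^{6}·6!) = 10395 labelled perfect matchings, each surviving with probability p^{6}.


K_12 has 12!/(2^{6}·6!) = 10395 labelled perfect matchings.
For each such perfect matching H, let X_H = 1 if all 6 edges of H are present in G. Then P[X_H = 1] = p^{6} = (3/4)^{6} = 729/4096.
By linearity: E[X] = Σ_H E[X_H] = 10395 · p^{6} = 10395 · 729/4096 = 7577955/4096.
Numerically: E[X] ≈ 1850.09.

E[X] = 10395 · (3/4)^{6} = 7577955/4096 ≈ 1850.09.


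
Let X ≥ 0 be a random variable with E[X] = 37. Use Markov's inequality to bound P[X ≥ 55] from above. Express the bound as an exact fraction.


μ = E[X] = 37, a = 55.
Markov: P[X ≥ 55] ≤ μ/a = (37)/55 = 37/55.
Numerically: ≈ 0.672727.
(Since a = 55 > μ = 37.000000, the bound 37/55 is < 1 and informative.)

P[X ≥ 55] ≤ 37/55 ≈ 0.672727.


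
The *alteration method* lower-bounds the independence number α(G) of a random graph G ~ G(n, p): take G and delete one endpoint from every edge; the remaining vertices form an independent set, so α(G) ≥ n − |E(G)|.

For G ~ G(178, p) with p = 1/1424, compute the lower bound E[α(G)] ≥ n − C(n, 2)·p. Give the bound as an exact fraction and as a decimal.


E[|E(G)|] = C(178, 2)·p = 15753 · (1/1424) = 177/16.
E[α(G)] ≥ n − E[|E(G)|] = 178 − 177/16 = 2671/16.
Numerically: ≈ 166.938.
(This is only a lower bound; the true E[α(G)] may be larger.)

E[α(G)] ≥ 2671/16 ≈ 166.938.


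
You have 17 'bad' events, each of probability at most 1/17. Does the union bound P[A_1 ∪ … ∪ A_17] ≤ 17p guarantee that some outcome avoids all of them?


Union bound: P[∪_{i=1}^{17} A_i] ≤ Σ_i P[A_i] ≤ 17·p = 17·(1/17) = 1.
Numerically: 1 ≈ 1.000000.
Is 1 < 1? NO.
Since the bound 1 is ≥ 1, the union bound is uninformative here; it does NOT by itself certify existence.

17·p = 1 ≈ 1.000000; existence NOT certified by the union bound.


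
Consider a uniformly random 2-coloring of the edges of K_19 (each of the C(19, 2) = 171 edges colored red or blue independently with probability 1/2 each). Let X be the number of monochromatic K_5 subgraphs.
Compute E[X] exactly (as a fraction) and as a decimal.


Let X = Σ_S X_S over the C(19, 5) = 11628 subsets S of size 5, where X_S = 1 if the K_5 on S is monochromatic.
For a fixed S, the K_5 on S has C(5, 2) = 10 edges. P[all 10 edges red] = (1/2)^10, and likewise for blue, so P[monochromatic] = 2·(1/2)^10 = 2^{1 − 10} = 1/512.
By linearity of expectation: E[X] = C(19, 5) · 2^{1 − 10} = 11628 · 1/512 = 2907/128.
Numerically: E[X] ≈ 22.7109.

E[X] = C(19,5)·2^(1−C(5,2)) = 2907/128 ≈ 22.7109.


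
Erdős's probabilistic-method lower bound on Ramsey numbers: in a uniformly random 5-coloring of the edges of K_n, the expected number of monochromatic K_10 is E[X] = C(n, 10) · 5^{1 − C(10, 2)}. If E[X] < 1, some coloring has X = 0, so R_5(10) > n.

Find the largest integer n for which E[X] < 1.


We need C(n, 10) · 5^{1 − 45} < 1, i.e. C(n, 10) < 5^{45 − 1} = 5684341886080801486968994140625.
Check values of n near the boundary:
  n = 5386: C(5386, 10) = 5613966214234562222231428510561; 5613966214234562222231428510561 < 5684341886080801486968994140625? YES
  n = 5387: C(5387, 10) = 5624406917627224603154306376491; 5624406917627224603154306376491 < 5684341886080801486968994140625? YES
  n = 5388: C(5388, 10) = 5634865093375880654852250419586; 5634865093375880654852250419586 < 5684341886080801486968994140625? YES
  n = 5389: C(5389, 10) = 5645340767466558997768874792926; 5645340767466558997768874792926 < 5684341886080801486968994140625? YES
  n = 5390: C(5390, 10) = 5655833965919099070255434039753; 5655833965919099070255434039753 < 5684341886080801486968994140625? YES
  n = 5391: C(5391, 10) = 5666344714787188828795213697883; 5666344714787188828795213697883 < 5684341886080801486968994140625? YES
  n = 5392: C(5392, 10) = 5676873040158402483252283957448; 5676873040158402483252283957448 < 5684341886080801486968994140625? YES
  n = 5393: C(5393, 10) = 5687418968154238267170642278008; 5687418968154238267170642278008 < 5684341886080801486968994140625? NO
  n = 5394: C(5394, 10) = 5697982524930156243149785372878; 5697982524930156243149785372878 < 5684341886080801486968994140625? NO
  n = 5395: C(5395, 10) = 5708563736675616143322765475706; 5708563736675616143322765475706 < 5684341886080801486968994140625? NO
The largest n with C(n, 10) < 5684341886080801486968994140625 is n = 5392 (where E[X] = 5676873040158402483252283957448/5684341886080801486968994140625 ≈ 0.9986861). Hence R_5(10) > 5392, i.e. R_5(10) ≥ 5393.

Largest n = 5392; hence R_5(10) > 5392.


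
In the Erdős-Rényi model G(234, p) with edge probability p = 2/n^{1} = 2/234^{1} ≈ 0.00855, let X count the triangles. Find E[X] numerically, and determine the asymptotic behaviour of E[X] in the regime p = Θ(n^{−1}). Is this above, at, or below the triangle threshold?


Number of potential triangles: C(234, 3) = 2108184.
Each occurs with probability p³ ≈ (0.00855)³ ≈ 6.24371e-07.
By linearity: E[X] = C(234, 3)·p³ ≈ 2108184 · 6.24371e-07 ≈ 1.316.
Here α = 1, so p = 2/n is exactly at the triangle threshold p ~ 1/n. Asymptotically E[X] → c³/6 = 2³/6 = 4/3 ≈ 1.333, a bounded constant. In this regime the triangle count is asymptotically Poisson(c³/6).

E[X] ≈ 1.316; in regime p = Θ(1/n^{1}) E[X] stays bounded (at the triangle threshold p ~ 1/n).


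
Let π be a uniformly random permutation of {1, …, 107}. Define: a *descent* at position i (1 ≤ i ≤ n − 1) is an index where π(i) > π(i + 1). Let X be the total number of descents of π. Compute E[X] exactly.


Write X = Σ X_I over i = 1, …, 106, with X_I the indicator of one descent.
There are 106 indicators.
For each fixed i, the pair (π(i), π(i+1)) is a uniformly random ordered pair of distinct values from {1, …, 107}; by symmetry P[π(i) > π(i+1)] = 1/2.
By linearity: E[X] = 106 · (1/2) = (107 − 1) · (1/2) = 53 ≈ 53.00000.

E[X] = 53 = 53.00000.


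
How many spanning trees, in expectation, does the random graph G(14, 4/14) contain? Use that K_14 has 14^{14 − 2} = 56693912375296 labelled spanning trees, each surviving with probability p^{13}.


K_14 has 14^{14 − 2} = 56693912375296 labelled spanning trees.
For each such spanning tree H, let X_H = 1 if all 13 edges of H are present in G. Then P[X_H = 1] = p^{13} = (2/7)^{13} = 8192/96889010407.
By linearity of expectation: E[X] = Σ_H E[X_H] = 56693912375296 · p^{13} = 56693912375296 · 8192/96889010407 = 33554432/7.
Numerically: E[X] ≈ 4.79349e+06.

E[X] = 56693912375296 · (2/7)^{13} = 33554432/7 ≈ 4.79349e+06.


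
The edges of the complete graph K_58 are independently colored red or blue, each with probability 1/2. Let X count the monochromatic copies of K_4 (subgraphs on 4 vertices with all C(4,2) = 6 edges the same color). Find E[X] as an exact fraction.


Let X = Σ_S X_S over the C(58, 4) = 424270 subsets S of size 4, where X_S = 1 if the K_4 on S is monochromatic.
For a fixed S, the K_4 on S has C(4, 2) = 6 edges. P[all 6 edges red] = (1/2)^6, and likewise for blue, so P[monochromatic] = 2·(1/2)^6 = 2^{1 − 6} = 1/32.
Summing: E[X] = C(58, 4) · 2^{1 − 6} = 424270 · 1/32 = 212135/16.
Numerically: E[X] ≈ 13258.4375.

E[X] = C(58,4)·2^(1−C(4,2)) = 212135/16 ≈ 13258.4375.


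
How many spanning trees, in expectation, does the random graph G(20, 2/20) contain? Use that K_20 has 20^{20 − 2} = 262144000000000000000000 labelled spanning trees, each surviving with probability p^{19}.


K_20 has 20^{20 − 2} = 262144000000000000000000 labelled spanning trees.
For each such spanning tree H, let X_H = 1 if all 19 edges of H are present in G. Then P[X_H = 1] = p^{19} = (1/10)^{19} = 1/10000000000000000000.
Summing the indicators: E[X] = Σ_H E[X_H] = 262144000000000000000000 · p^{19} = 262144000000000000000000 · 1/10000000000000000000 = 131072/5.
Numerically: E[X] ≈ 2.621e+04.

E[X] = 262144000000000000000000 · (1/10)^{19} = 131072/5 ≈ 2.621e+04.


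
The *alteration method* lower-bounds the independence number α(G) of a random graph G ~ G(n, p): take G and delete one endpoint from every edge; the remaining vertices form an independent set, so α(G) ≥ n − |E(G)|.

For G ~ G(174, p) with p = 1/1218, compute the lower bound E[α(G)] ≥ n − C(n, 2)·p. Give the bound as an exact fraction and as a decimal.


E[|E(G)|] = C(174, 2)·p = 15051 · (1/1218) = 173/14.
E[α(G)] ≥ n − E[|E(G)|] = 174 − 173/14 = 2263/14.
Numerically: ≈ 161.643.
(This is only a lower bound; the true E[α(G)] may be larger.)

E[α(G)] ≥ 2263/14 ≈ 161.643.


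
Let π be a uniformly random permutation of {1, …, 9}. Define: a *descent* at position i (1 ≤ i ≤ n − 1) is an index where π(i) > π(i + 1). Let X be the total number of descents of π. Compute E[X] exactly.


Write X = Σ X_I over i = 1, …, 8, with X_I the indicator of one descent.
There are 8 indicators.
For each fixed i, the pair (π(i), π(i+1)) is a uniformly random ordered pair of distinct values from {1, …, 9}; by symmetry P[π(i) > π(i+1)] = 1/2.
By linearity: E[X] = 8 · (1/2) = (9 − 1) · (1/2) = 4 ≈ 4.0000.

E[X] = 4 = 4.0000.


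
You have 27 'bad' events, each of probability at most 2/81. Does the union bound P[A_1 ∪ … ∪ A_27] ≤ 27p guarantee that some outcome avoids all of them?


Union bound: P[∪_{i=1}^{27} A_i] ≤ Σ_i P[A_i] ≤ 27·p = 27·(2/81) = 2/3.
Numerically: 2/3 ≈ 0.66667.
Is 2/3 < 1? YES.
Since P[∪ A_i] ≤ 2/3 < 1, the complement has P[∩ A_i^c] ≥ 1 − 2/3 = 1/3 > 0, so some outcome avoids every A_i.

27·p = 2/3 ≈ 0.66667; existence CERTIFIED by the union bound.


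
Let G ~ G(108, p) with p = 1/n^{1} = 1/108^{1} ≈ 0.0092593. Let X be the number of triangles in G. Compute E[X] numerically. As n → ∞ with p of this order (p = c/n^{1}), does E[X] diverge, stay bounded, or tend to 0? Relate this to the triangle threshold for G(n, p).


Number of potential triangles: C(108, 3) = 204156.
Each occurs with probability p³ ≈ (0.0092593)³ ≈ 7.9383224e-07.
By linearity: E[X] = C(108, 3)·p³ ≈ 204156 · 7.9383224e-07 ≈ 0.16207.
Here α = 1, so p = 1/n is exactly at the triangle threshold p ~ 1/n. Asymptotically E[X] → c³/6 = 1³/6 = 1/6 ≈ 0.16667, a bounded constant. In this regime the triangle count is asymptotically Poisson(c³/6).

E[X] ≈ 0.16207; in regime p = Θ(1/n^{1}) E[X] stays bounded (at the triangle threshold p ~ 1/n).


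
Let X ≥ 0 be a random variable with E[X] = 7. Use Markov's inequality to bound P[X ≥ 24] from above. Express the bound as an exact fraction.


μ = E[X] = 7, a = 24.
Markov: P[X ≥ 24] ≤ μ/a = (7)/24 = 7/24.
Numerically: ≈ 0.292.
(Since a = 24 > μ = 7.000, the bound 7/24 is < 1 and informative.)

P[X ≥ 24] ≤ 7/24 ≈ 0.292.


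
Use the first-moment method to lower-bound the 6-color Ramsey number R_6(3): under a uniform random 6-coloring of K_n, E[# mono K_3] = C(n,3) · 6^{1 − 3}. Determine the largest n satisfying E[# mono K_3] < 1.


We need C(n, 3) · 6^{1 − 3} < 1, i.e. C(n, 3) < 6^{3 − 1} = 36.
Check values of n near the boundary:
  n = 3: C(3, 3) = 1; 1 < 36? YES
  n = 4: C(4, 3) = 4; 4 < 36? YES
  n = 5: C(5, 3) = 10; 10 < 36? YES
  n = 6: C(6, 3) = 20; 20 < 36? YES
  n = 7: C(7, 3) = 35; 35 < 36? YES
  n = 8: C(8, 3) = 56; 56 < 36? NO
The largest n with C(n, 3) < 36 is n = 7 (where E[X] = 35/36 ≈ 0.9722222). Hence R_6(3) > 7, i.e. R_6(3) ≥ 8.

Largest n = 7; hence R_6(3) > 7.


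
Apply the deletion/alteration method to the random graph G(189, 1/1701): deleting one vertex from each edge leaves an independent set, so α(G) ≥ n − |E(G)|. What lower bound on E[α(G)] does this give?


E[|E(G)|] = C(189, 2)·p = 17766 · (1/1701) = 94/9.
E[α(G)] ≥ n − E[|E(G)|] = 189 − 94/9 = 1607/9.
Numerically: ≈ 178.555556.
(This is only a lower bound; the true E[α(G)] may be larger.)

E[α(G)] ≥ 1607/9 ≈ 178.555556.


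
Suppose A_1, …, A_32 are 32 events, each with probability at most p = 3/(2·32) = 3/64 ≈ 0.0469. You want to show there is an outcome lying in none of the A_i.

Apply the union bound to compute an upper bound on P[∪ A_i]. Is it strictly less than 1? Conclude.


Union bound: P[∪_{i=1}^{32} A_i] ≤ Σ_i P[A_i] ≤ 32·p = 32·(3/64) = 3/2.
Numerically: 3/2 ≈ 1.5000.
Is 3/2 < 1? NO.
Since the bound 3/2 is ≥ 1, the union bound is uninformative here; it does NOT by itself certify existence.

32·p = 3/2 ≈ 1.5000; existence NOT certified by the union bound.


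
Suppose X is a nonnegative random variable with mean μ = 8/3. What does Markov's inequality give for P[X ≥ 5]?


μ = E[X] = 8/3, a = 5.
Markov: P[X ≥ 5] ≤ μ/a = (8/3)/5 = 8/15.
Numerically: ≈ 0.53333.
(Since a = 5 > μ = 2.66667, the bound 8/15 is < 1 and informative.)

P[X ≥ 5] ≤ 8/15 ≈ 0.53333.


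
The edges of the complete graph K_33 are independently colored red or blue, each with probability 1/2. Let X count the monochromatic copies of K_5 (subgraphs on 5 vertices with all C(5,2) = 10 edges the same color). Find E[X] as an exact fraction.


Let X = Σ_S X_S over the C(33, 5) = 237336 subsets S of size 5, where X_S = 1 if the K_5 on S is monochromatic.
For a fixed S, the K_5 on S has C(5, 2) = 10 edges. P[all 10 edges red] = (1/2)^10, and likewise for blue, so P[monochromatic] = 2·(1/2)^10 = 2^{1 − 10} = 1/512.
Summing: E[X] = C(33, 5) · 2^{1 − 10} = 237336 · 1/512 = 29667/64.
Numerically: E[X] ≈ 463.54688.

E[X] = C(33,5)·2^(1−C(5,2)) = 29667/64 ≈ 463.54688.


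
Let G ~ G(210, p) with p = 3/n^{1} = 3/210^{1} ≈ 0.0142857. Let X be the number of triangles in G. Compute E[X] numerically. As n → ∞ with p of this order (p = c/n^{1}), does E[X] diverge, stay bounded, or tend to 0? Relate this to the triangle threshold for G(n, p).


Number of potential triangles: C(210, 3) = 1521520.
Each occurs with probability p³ ≈ (0.0142857)³ ≈ 2.91545190e-06.
By linearity: E[X] = C(210, 3)·p³ ≈ 1521520 · 2.91545190e-06 ≈ 4.435918.
Here α = 1, so p = 3/n is exactly at the triangle threshold p ~ 1/n. Asymptotically E[X] → c³/6 = 3³/6 = 9/2 ≈ 4.500000, a bounded constant. In this regime the triangle count is asymptotically Poisson(c³/6).

E[X] ≈ 4.435918; in regime p = Θ(1/n^{1}) E[X] stays bounded (at the triangle threshold p ~ 1/n).


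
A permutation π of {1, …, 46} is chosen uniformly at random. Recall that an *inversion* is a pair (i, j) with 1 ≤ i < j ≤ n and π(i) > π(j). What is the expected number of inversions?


Write X = Σ X_I over the C(46, 2) = 1035 pairs i < j, with X_I the indicator of one inversion.
There are 1035 indicators.
For each fixed pair i < j, the values π(i) and π(j) are two distinct elements of {1, …, 46} in uniformly random order; by symmetry P[π(i) > π(j)] = 1/2.
By linearity: E[X] = 1035 · (1/2) = C(46, 2) · (1/2) = 1035/2 = 1035/2 ≈ 517.50000.

E[X] = 1035/2 = 517.50000.


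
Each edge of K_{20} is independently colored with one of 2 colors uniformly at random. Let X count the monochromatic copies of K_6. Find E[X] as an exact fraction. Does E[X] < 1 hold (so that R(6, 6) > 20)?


E[X] = C(20, 6) · 2^{1 − 15} = 38760 · 2^{−14} = 38760/16384.
As a reduced fraction: E[X] = 4845/2048 ≈ 2.3657.
Is E[X] < 1? NO.
Since E[X] ≥ 1, the first-moment bound is inconclusive at n = 20; it does NOT by itself certify R(6, 6) > 20.

E[X] = 4845/2048 ≈ 2.3657; E[X] ≥ 1; first-moment method inconclusive here.


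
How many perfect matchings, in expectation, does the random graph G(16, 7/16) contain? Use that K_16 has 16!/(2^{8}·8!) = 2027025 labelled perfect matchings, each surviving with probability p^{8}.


K_16 has 16!/(2^{8}·8!) = 2027025 labelled perfect matchings.
For each such perfect matching H, let X_H = 1 if all 8 edges of H are present in G. Then P[X_H = 1] = p^{8} = (7/16)^{8} = 5764801/4294967296.
By linearity: E[X] = Σ_H E[X_H] = 2027025 · p^{8} = 2027025 · 5764801/4294967296 = 11685395747025/4294967296.
Numerically: E[X] ≈ 2721.

E[X] = 2027025 · (7/16)^{8} = 11685395747025/4294967296 ≈ 2721.


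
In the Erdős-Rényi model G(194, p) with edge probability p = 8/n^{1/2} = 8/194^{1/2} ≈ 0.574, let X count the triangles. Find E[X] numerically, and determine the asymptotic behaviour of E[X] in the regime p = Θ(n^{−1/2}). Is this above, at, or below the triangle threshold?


Number of potential triangles: C(194, 3) = 1198144.
Each occurs with probability p³ ≈ (0.574)³ ≈ 1.89482e-01.
By linearity: E[X] = C(194, 3)·p³ ≈ 1198144 · 1.89482e-01 ≈ 227026.411.
Since α = 1/2 < 1, p = c/n^{1/2} ≫ 1/n is above the triangle threshold p ~ 1/n. Asymptotically E[X] ~ (c³/6)·n^{3(1−α)} = (8³/6)·n^{1.5} → ∞; triangles are abundant w.h.p.

E[X] ≈ 227026.411; in regime p = Θ(1/n^{1/2}) E[X] diverges (above the triangle threshold p ~ 1/n).


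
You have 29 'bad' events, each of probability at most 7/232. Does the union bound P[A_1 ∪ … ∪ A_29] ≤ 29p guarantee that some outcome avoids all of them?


Union bound: P[∪_{i=1}^{29} A_i] ≤ Σ_i P[A_i] ≤ 29·p = 29·(7/232) = 7/8.
Numerically: 7/8 ≈ 0.87500.
Is 7/8 < 1? YES.
Since P[∪ A_i] ≤ 7/8 < 1, the complement has P[∩ A_i^c] ≥ 1 − 7/8 = 1/8 > 0, so some outcome avoids every A_i.

29·p = 7/8 ≈ 0.87500; existence CERTIFIED by the union bound.


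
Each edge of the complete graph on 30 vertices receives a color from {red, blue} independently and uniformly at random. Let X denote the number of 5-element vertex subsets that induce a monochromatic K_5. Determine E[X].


Let X = Σ_S X_S over the C(30, 5) = 142506 subsets S of size 5, where X_S = 1 if the K_5 on S is monochromatic.
For a fixed S, the K_5 on S has C(5, 2) = 10 edges. P[all 10 edges red] = (1/2)^10, and likewise for blue, so P[monochromatic] = 2·(1/2)^10 = 2^{1 − 10} = 1/512.
Summing: E[X] = C(30, 5) · 2^{1 − 10} = 142506 · 1/512 = 71253/256.
Numerically: E[X] ≈ 278.332.

E[X] = C(30,5)·2^(1−C(5,2)) = 71253/256 ≈ 278.332.


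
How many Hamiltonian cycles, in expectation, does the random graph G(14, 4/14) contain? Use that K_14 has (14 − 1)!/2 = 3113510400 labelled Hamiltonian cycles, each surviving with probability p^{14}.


K_14 has (14 − 1)!/2 = 3113510400 labelled Hamiltonian cycles.
For each such Hamiltonian cycle H, let X_H = 1 if all 14 edges of H are present in G. Then P[X_H = 1] = p^{14} = (2/7)^{14} = 16384/678223072849.
By linearity: E[X] = Σ_H E[X_H] = 3113510400 · p^{14} = 3113510400 · 16384/678223072849 = 7287393484800/96889010407.
Numerically: E[X] ≈ 75.21.

E[X] = 3113510400 · (2/7)^{14} = 7287393484800/96889010407 ≈ 75.21.


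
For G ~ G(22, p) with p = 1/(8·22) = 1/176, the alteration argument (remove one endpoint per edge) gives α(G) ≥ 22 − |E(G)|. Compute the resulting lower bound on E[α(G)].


E[|E(G)|] = C(22, 2)·p = 231 · (1/176) = 21/16.
E[α(G)] ≥ n − E[|E(G)|] = 22 − 21/16 = 331/16.
Numerically: ≈ 20.68750.
(This is only a lower bound; the true E[α(G)] may be larger.)

E[α(G)] ≥ 331/16 ≈ 20.68750.


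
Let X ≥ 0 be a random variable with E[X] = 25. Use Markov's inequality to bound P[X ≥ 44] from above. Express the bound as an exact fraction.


μ = E[X] = 25, a = 44.
Markov: P[X ≥ 44] ≤ μ/a = (25)/44 = 25/44.
Numerically: ≈ 0.568182.
(Since a = 44 > μ = 25.000000, the bound 25/44 is < 1 and informative.)

P[X ≥ 44] ≤ 25/44 ≈ 0.568182.


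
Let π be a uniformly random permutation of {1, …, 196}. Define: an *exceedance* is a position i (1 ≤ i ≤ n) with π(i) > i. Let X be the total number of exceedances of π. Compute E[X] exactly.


Write X = Σ_{i=1}^{196} X_i, where X_i = 1_{π(i) > i}.
For each fixed i, π(i) is uniform over {1, …, 196} (marginal of a uniform permutation), so P[π(i) > i] = (n − i)/n. Summing: Σ_{i=1}^{196} (n − i)/n = (0 + 1 + … + 195)/196 = 196(196 − 1)/(2·196) = (196 − 1)/2.
Hence E[X] = Σ_{i=1}^{196} (196 − i)/196 = 195/2 ≈ 97.50000.

E[X] = 195/2 = 97.50000.


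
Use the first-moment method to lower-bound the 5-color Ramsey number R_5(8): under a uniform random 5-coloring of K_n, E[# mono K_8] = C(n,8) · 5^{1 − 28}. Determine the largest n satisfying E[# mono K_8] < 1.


We need C(n, 8) · 5^{1 − 28} < 1, i.e. C(n, 8) < 5^{28 − 1} = 7450580596923828125.
Check values of n near the boundary:
  n = 857: C(857, 8) = 6983854138365964575; 6983854138365964575 < 7450580596923828125? YES
  n = 858: C(858, 8) = 7049584530256467771; 7049584530256467771 < 7450580596923828125? YES
  n = 859: C(859, 8) = 7115855595170747139; 7115855595170747139 < 7450580596923828125? YES
  n = 860: C(860, 8) = 7182671140665308145; 7182671140665308145 < 7450580596923828125? YES
  n = 861: C(861, 8) = 7250034996615275865; 7250034996615275865 < 7450580596923828125? YES
  n = 862: C(862, 8) = 7317951015318931845; 7317951015318931845 < 7450580596923828125? YES
  n = 863: C(863, 8) = 7386423071602617757; 7386423071602617757 < 7450580596923828125? YES
  n = 864: C(864, 8) = 7455455062926006708; 7455455062926006708 < 7450580596923828125? NO
  n = 865: C(865, 8) = 7525050909487743060; 7525050909487743060 < 7450580596923828125? NO
  n = 866: C(866, 8) = 7595214554331451620; 7595214554331451620 < 7450580596923828125? NO
The largest n with C(n, 8) < 7450580596923828125 is n = 863 (where E[X] = 7386423071602617757/7450580596923828125 ≈ 0.9913889). Hence R_5(8) > 863, i.e. R_5(8) ≥ 864.

Largest n = 863; hence R_5(8) > 863.


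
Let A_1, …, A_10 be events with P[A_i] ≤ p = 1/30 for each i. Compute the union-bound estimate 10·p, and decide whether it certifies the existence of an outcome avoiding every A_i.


Union bound: P[∪_{i=1}^{10} A_i] ≤ Σ_i P[A_i] ≤ 10·p = 10·(1/30) = 1/3.
Numerically: 1/3 ≈ 0.3333333.
Is 1/3 < 1? YES.
Since P[∪ A_i] ≤ 1/3 < 1, the complement has P[∩ A_i^c] ≥ 1 − 1/3 = 2/3 > 0, so some outcome avoids every A_i.

10·p = 1/3 ≈ 0.3333333; existence CERTIFIED by the union bound.


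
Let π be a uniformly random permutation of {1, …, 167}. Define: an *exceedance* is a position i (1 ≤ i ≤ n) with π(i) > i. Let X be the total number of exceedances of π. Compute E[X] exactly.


Write X = Σ_{i=1}^{167} X_i, where X_i = 1_{π(i) > i}.
For each fixed i, π(i) is uniform over {1, …, 167} (marginal of a uniform permutation), so P[π(i) > i] = (n − i)/n. Summing: Σ_{i=1}^{167} (n − i)/n = (0 + 1 + … + 166)/167 = 167(167 − 1)/(2·167) = (167 − 1)/2.
Hence E[X] = Σ_{i=1}^{167} (167 − i)/167 = 83 ≈ 83.000.

E[X] = 83 = 83.000.


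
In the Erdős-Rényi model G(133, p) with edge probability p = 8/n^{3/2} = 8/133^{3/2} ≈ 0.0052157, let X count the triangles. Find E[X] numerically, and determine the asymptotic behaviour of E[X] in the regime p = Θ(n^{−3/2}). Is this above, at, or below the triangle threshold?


Number of potential triangles: C(133, 3) = 383306.
Each occurs with probability p³ ≈ (0.0052157)³ ≈ 1.4188536e-07.
By linearity: E[X] = C(133, 3)·p³ ≈ 383306 · 1.4188536e-07 ≈ 0.05439.
Since α = 3/2 > 1, p = c/n^{3/2} = o(1/n) is below the triangle threshold p ~ 1/n. Asymptotically E[X] ~ (c³/6)·n^{3(1−α)} = (8³/6)·n^{-1.5} → 0, so by Markov's inequality G has no triangles w.h.p.

E[X] ≈ 0.05439; in regime p = Θ(1/n^{3/2}) E[X] tends to 0 (below the triangle threshold p ~ 1/n).


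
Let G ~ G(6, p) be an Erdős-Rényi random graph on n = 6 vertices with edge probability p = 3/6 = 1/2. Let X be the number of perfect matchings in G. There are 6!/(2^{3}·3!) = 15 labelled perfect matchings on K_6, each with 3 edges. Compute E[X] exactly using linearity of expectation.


K_6 has 6!/(2^{3}·3!) = 15 labelled perfect matchings.
For each such perfect matching H, let X_H = 1 if all 3 edges of H are present in G. Then P[X_H = 1] = p^{3} = (1/2)^{3} = 1/8.
Summing the indicators: E[X] = Σ_H E[X_H] = 15 · p^{3} = 15 · 1/8 = 15/8.
Numerically: E[X] ≈ 1.88.

E[X] = 15 · (1/2)^{3} = 15/8 ≈ 1.88.


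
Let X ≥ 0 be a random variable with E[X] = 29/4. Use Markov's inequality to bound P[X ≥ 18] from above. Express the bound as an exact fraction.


μ = E[X] = 29/4, a = 18.
Markov: P[X ≥ 18] ≤ μ/a = (29/4)/18 = 29/72.
Numerically: ≈ 0.4028.
(Since a = 18 > μ = 7.2500, the bound 29/72 is < 1 and informative.)

P[X ≥ 18] ≤ 29/72 ≈ 0.4028.


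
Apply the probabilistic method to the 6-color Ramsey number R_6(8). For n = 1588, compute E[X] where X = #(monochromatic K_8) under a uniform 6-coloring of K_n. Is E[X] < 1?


E[X] = C(1588, 8) · 6^{1 − 28} = 985402800396653769702 · 6^{−27} = 985402800396653769702/1023490369077469249536.
As a reduced fraction: E[X] = 54744600022036320539/56860576059859402752 ≈ 0.963.
Is E[X] < 1? YES.
Since E[X] < 1, there exists a 6-coloring of K_{1588} with no monochromatic K_8; hence R_6(8) > 1588.

E[X] = 54744600022036320539/56860576059859402752 ≈ 0.963; E[X] < 1, so R_6(8) > 1588.


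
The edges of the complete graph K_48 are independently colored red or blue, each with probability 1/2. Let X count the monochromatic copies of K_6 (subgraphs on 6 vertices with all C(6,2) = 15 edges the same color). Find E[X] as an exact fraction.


Let X = Σ_S X_S over the C(48, 6) = 12271512 subsets S of size 6, where X_S = 1 if the K_6 on S is monochromatic.
For a fixed S, the K_6 on S has C(6, 2) = 15 edges. P[all 15 edges red] = (1/2)^15, and likewise for blue, so P[monochromatic] = 2·(1/2)^15 = 2^{1 − 15} = 1/16384.
By linearity: E[X] = C(48, 6) · 2^{1 − 15} = 12271512 · 1/16384 = 1533939/2048.
Numerically: E[X] ≈ 748.993652.

E[X] = C(48,6)·2^(1−C(6,2)) = 1533939/2048 ≈ 748.993652.


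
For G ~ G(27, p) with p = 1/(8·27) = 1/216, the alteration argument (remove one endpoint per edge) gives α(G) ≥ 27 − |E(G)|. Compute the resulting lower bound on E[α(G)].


E[|E(G)|] = C(27, 2)·p = 351 · (1/216) = 13/8.
E[α(G)] ≥ n − E[|E(G)|] = 27 − 13/8 = 203/8.
Numerically: ≈ 25.37500.
(This is only a lower bound; the true E[α(G)] may be larger.)

E[α(G)] ≥ 203/8 ≈ 25.37500.


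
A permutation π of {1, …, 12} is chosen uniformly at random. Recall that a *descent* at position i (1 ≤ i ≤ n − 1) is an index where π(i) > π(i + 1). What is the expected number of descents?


Write X = Σ X_I over i = 1, …, 11, with X_I the indicator of one descent.
There are 11 indicators.
For each fixed i, the pair (π(i), π(i+1)) is a uniformly random ordered pair of distinct values from {1, …, 12}; by symmetry P[π(i) > π(i+1)] = 1/2.
By linearity: E[X] = 11 · (1/2) = (12 − 1) · (1/2) = 11/2 ≈ 5.500.

E[X] = 11/2 = 5.500.


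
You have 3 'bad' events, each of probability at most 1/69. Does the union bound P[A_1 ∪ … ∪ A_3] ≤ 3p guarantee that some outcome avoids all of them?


Union bound: P[∪_{i=1}^{3} A_i] ≤ Σ_i P[A_i] ≤ 3·p = 3·(1/69) = 1/23.
Numerically: 1/23 ≈ 0.0434783.
Is 1/23 < 1? YES.
Since P[∪ A_i] ≤ 1/23 < 1, the complement has P[∩ A_i^c] ≥ 1 − 1/23 = 22/23 > 0, so some outcome avoids every A_i.

3·p = 1/23 ≈ 0.0434783; existence CERTIFIED by the union bound.


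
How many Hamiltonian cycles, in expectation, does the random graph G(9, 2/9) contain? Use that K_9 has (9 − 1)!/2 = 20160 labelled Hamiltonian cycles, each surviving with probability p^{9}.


K_9 has (9 − 1)!/2 = 20160 labelled Hamiltonian cycles.
For each such Hamiltonian cycle H, let X_H = 1 if all 9 edges of H are present in G. Then P[X_H = 1] = p^{9} = (2/9)^{9} = 512/387420489.
Summing the indicators: E[X] = Σ_H E[X_H] = 20160 · p^{9} = 20160 · 512/387420489 = 1146880/43046721.
Numerically: E[X] ≈ 0.02664.

E[X] = 20160 · (2/9)^{9} = 1146880/43046721 ≈ 0.02664.
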